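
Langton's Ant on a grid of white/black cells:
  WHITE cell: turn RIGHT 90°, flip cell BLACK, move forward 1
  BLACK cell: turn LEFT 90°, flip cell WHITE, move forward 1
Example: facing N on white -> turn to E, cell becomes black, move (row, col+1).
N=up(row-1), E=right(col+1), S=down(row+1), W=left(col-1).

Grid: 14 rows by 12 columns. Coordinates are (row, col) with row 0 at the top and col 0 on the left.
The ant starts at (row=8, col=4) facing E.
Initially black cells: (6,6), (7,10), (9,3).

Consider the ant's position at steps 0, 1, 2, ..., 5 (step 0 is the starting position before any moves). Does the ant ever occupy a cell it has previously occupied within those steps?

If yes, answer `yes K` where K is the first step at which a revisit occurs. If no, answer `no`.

Step 1: on WHITE (8,4): turn R to S, flip to black, move to (9,4). |black|=4 — new cell
Step 2: on WHITE (9,4): turn R to W, flip to black, move to (9,3). |black|=5 — new cell
Step 3: on BLACK (9,3): turn L to S, flip to white, move to (10,3). |black|=4 — new cell
Step 4: on WHITE (10,3): turn R to W, flip to black, move to (10,2). |black|=5 — new cell
Step 5: on WHITE (10,2): turn R to N, flip to black, move to (9,2). |black|=6 — new cell
No revisit within 5 steps.

Answer: no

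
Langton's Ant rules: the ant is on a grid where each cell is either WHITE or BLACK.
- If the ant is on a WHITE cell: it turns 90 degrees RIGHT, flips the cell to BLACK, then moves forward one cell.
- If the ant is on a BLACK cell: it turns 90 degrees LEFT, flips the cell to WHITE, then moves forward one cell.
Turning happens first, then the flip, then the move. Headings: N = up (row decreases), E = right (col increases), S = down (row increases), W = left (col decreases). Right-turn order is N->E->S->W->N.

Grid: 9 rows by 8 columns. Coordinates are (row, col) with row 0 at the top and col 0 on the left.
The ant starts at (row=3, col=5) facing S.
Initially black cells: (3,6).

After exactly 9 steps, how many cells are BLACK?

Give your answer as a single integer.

Answer: 6

Derivation:
Step 1: on WHITE (3,5): turn R to W, flip to black, move to (3,4). |black|=2
Step 2: on WHITE (3,4): turn R to N, flip to black, move to (2,4). |black|=3
Step 3: on WHITE (2,4): turn R to E, flip to black, move to (2,5). |black|=4
Step 4: on WHITE (2,5): turn R to S, flip to black, move to (3,5). |black|=5
Step 5: on BLACK (3,5): turn L to E, flip to white, move to (3,6). |black|=4
Step 6: on BLACK (3,6): turn L to N, flip to white, move to (2,6). |black|=3
Step 7: on WHITE (2,6): turn R to E, flip to black, move to (2,7). |black|=4
Step 8: on WHITE (2,7): turn R to S, flip to black, move to (3,7). |black|=5
Step 9: on WHITE (3,7): turn R to W, flip to black, move to (3,6). |black|=6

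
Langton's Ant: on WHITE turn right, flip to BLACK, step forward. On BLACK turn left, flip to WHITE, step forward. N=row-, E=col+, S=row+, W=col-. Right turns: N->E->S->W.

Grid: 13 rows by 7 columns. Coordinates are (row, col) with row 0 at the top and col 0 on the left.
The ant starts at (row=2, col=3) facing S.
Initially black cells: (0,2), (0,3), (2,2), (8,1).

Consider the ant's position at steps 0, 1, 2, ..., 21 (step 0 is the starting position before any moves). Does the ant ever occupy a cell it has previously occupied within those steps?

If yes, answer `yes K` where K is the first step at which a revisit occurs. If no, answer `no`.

Answer: yes 5

Derivation:
Step 1: on WHITE (2,3): turn R to W, flip to black, move to (2,2). |black|=5 — new cell
Step 2: on BLACK (2,2): turn L to S, flip to white, move to (3,2). |black|=4 — new cell
Step 3: on WHITE (3,2): turn R to W, flip to black, move to (3,1). |black|=5 — new cell
Step 4: on WHITE (3,1): turn R to N, flip to black, move to (2,1). |black|=6 — new cell
Step 5: on WHITE (2,1): turn R to E, flip to black, move to (2,2). |black|=7 — REVISIT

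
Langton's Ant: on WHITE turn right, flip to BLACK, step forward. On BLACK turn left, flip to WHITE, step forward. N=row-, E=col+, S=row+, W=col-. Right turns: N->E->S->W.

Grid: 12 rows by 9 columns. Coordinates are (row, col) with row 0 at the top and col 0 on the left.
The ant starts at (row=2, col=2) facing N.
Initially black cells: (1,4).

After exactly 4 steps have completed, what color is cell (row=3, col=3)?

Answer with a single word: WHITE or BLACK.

Answer: BLACK

Derivation:
Step 1: on WHITE (2,2): turn R to E, flip to black, move to (2,3). |black|=2
Step 2: on WHITE (2,3): turn R to S, flip to black, move to (3,3). |black|=3
Step 3: on WHITE (3,3): turn R to W, flip to black, move to (3,2). |black|=4
Step 4: on WHITE (3,2): turn R to N, flip to black, move to (2,2). |black|=5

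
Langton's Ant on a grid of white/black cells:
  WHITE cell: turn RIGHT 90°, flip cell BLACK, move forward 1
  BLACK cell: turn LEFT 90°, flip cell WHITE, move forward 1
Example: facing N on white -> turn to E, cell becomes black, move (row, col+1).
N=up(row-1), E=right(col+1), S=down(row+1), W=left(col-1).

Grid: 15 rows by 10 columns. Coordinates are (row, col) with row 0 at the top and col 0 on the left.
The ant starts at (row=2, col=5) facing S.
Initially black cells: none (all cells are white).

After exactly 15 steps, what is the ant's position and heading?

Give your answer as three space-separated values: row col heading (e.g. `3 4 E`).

Step 1: on WHITE (2,5): turn R to W, flip to black, move to (2,4). |black|=1
Step 2: on WHITE (2,4): turn R to N, flip to black, move to (1,4). |black|=2
Step 3: on WHITE (1,4): turn R to E, flip to black, move to (1,5). |black|=3
Step 4: on WHITE (1,5): turn R to S, flip to black, move to (2,5). |black|=4
Step 5: on BLACK (2,5): turn L to E, flip to white, move to (2,6). |black|=3
Step 6: on WHITE (2,6): turn R to S, flip to black, move to (3,6). |black|=4
Step 7: on WHITE (3,6): turn R to W, flip to black, move to (3,5). |black|=5
Step 8: on WHITE (3,5): turn R to N, flip to black, move to (2,5). |black|=6
Step 9: on WHITE (2,5): turn R to E, flip to black, move to (2,6). |black|=7
Step 10: on BLACK (2,6): turn L to N, flip to white, move to (1,6). |black|=6
Step 11: on WHITE (1,6): turn R to E, flip to black, move to (1,7). |black|=7
Step 12: on WHITE (1,7): turn R to S, flip to black, move to (2,7). |black|=8
Step 13: on WHITE (2,7): turn R to W, flip to black, move to (2,6). |black|=9
Step 14: on WHITE (2,6): turn R to N, flip to black, move to (1,6). |black|=10
Step 15: on BLACK (1,6): turn L to W, flip to white, move to (1,5). |black|=9

Answer: 1 5 W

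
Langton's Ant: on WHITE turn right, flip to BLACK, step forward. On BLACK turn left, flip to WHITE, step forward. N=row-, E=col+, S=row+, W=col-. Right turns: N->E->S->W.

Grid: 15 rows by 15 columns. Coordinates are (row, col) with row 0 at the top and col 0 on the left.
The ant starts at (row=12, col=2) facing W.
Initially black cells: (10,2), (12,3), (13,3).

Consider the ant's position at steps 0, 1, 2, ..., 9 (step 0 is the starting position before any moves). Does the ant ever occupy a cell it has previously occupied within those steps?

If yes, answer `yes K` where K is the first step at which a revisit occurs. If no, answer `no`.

Step 1: on WHITE (12,2): turn R to N, flip to black, move to (11,2). |black|=4 — new cell
Step 2: on WHITE (11,2): turn R to E, flip to black, move to (11,3). |black|=5 — new cell
Step 3: on WHITE (11,3): turn R to S, flip to black, move to (12,3). |black|=6 — new cell
Step 4: on BLACK (12,3): turn L to E, flip to white, move to (12,4). |black|=5 — new cell
Step 5: on WHITE (12,4): turn R to S, flip to black, move to (13,4). |black|=6 — new cell
Step 6: on WHITE (13,4): turn R to W, flip to black, move to (13,3). |black|=7 — new cell
Step 7: on BLACK (13,3): turn L to S, flip to white, move to (14,3). |black|=6 — new cell
Step 8: on WHITE (14,3): turn R to W, flip to black, move to (14,2). |black|=7 — new cell
Step 9: on WHITE (14,2): turn R to N, flip to black, move to (13,2). |black|=8 — new cell
No revisit within 9 steps.

Answer: no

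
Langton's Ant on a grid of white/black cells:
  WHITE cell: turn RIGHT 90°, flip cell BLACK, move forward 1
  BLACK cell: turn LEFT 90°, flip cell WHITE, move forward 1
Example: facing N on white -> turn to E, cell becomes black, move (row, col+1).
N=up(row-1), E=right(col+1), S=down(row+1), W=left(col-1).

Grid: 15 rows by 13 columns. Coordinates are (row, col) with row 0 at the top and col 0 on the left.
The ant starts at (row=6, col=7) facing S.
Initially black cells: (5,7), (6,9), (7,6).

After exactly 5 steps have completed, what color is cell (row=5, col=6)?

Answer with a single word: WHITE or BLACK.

Answer: BLACK

Derivation:
Step 1: on WHITE (6,7): turn R to W, flip to black, move to (6,6). |black|=4
Step 2: on WHITE (6,6): turn R to N, flip to black, move to (5,6). |black|=5
Step 3: on WHITE (5,6): turn R to E, flip to black, move to (5,7). |black|=6
Step 4: on BLACK (5,7): turn L to N, flip to white, move to (4,7). |black|=5
Step 5: on WHITE (4,7): turn R to E, flip to black, move to (4,8). |black|=6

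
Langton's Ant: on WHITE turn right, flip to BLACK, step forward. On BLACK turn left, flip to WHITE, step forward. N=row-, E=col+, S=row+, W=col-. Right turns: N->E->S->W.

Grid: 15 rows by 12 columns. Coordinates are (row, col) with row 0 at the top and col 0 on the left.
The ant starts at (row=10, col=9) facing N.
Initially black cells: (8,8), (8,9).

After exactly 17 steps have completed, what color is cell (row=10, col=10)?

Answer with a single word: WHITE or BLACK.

Step 1: on WHITE (10,9): turn R to E, flip to black, move to (10,10). |black|=3
Step 2: on WHITE (10,10): turn R to S, flip to black, move to (11,10). |black|=4
Step 3: on WHITE (11,10): turn R to W, flip to black, move to (11,9). |black|=5
Step 4: on WHITE (11,9): turn R to N, flip to black, move to (10,9). |black|=6
Step 5: on BLACK (10,9): turn L to W, flip to white, move to (10,8). |black|=5
Step 6: on WHITE (10,8): turn R to N, flip to black, move to (9,8). |black|=6
Step 7: on WHITE (9,8): turn R to E, flip to black, move to (9,9). |black|=7
Step 8: on WHITE (9,9): turn R to S, flip to black, move to (10,9). |black|=8
Step 9: on WHITE (10,9): turn R to W, flip to black, move to (10,8). |black|=9
Step 10: on BLACK (10,8): turn L to S, flip to white, move to (11,8). |black|=8
Step 11: on WHITE (11,8): turn R to W, flip to black, move to (11,7). |black|=9
Step 12: on WHITE (11,7): turn R to N, flip to black, move to (10,7). |black|=10
Step 13: on WHITE (10,7): turn R to E, flip to black, move to (10,8). |black|=11
Step 14: on WHITE (10,8): turn R to S, flip to black, move to (11,8). |black|=12
Step 15: on BLACK (11,8): turn L to E, flip to white, move to (11,9). |black|=11
Step 16: on BLACK (11,9): turn L to N, flip to white, move to (10,9). |black|=10
Step 17: on BLACK (10,9): turn L to W, flip to white, move to (10,8). |black|=9

Answer: BLACK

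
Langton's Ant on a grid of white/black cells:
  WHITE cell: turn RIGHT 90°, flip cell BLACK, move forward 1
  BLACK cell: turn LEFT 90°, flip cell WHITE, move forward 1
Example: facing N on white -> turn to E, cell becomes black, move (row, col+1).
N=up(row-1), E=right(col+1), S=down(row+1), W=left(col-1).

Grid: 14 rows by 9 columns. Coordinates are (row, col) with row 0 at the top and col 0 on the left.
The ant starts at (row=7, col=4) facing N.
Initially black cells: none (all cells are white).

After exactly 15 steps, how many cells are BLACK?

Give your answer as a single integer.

Step 1: on WHITE (7,4): turn R to E, flip to black, move to (7,5). |black|=1
Step 2: on WHITE (7,5): turn R to S, flip to black, move to (8,5). |black|=2
Step 3: on WHITE (8,5): turn R to W, flip to black, move to (8,4). |black|=3
Step 4: on WHITE (8,4): turn R to N, flip to black, move to (7,4). |black|=4
Step 5: on BLACK (7,4): turn L to W, flip to white, move to (7,3). |black|=3
Step 6: on WHITE (7,3): turn R to N, flip to black, move to (6,3). |black|=4
Step 7: on WHITE (6,3): turn R to E, flip to black, move to (6,4). |black|=5
Step 8: on WHITE (6,4): turn R to S, flip to black, move to (7,4). |black|=6
Step 9: on WHITE (7,4): turn R to W, flip to black, move to (7,3). |black|=7
Step 10: on BLACK (7,3): turn L to S, flip to white, move to (8,3). |black|=6
Step 11: on WHITE (8,3): turn R to W, flip to black, move to (8,2). |black|=7
Step 12: on WHITE (8,2): turn R to N, flip to black, move to (7,2). |black|=8
Step 13: on WHITE (7,2): turn R to E, flip to black, move to (7,3). |black|=9
Step 14: on WHITE (7,3): turn R to S, flip to black, move to (8,3). |black|=10
Step 15: on BLACK (8,3): turn L to E, flip to white, move to (8,4). |black|=9

Answer: 9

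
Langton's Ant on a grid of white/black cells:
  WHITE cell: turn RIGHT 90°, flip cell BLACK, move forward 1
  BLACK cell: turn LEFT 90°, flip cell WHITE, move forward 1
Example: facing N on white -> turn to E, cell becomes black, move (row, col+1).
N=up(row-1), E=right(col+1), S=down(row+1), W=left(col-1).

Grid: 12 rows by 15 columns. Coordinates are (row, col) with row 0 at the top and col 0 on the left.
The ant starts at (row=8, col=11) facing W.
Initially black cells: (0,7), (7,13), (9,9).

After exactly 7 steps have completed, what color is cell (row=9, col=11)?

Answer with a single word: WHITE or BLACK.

Answer: BLACK

Derivation:
Step 1: on WHITE (8,11): turn R to N, flip to black, move to (7,11). |black|=4
Step 2: on WHITE (7,11): turn R to E, flip to black, move to (7,12). |black|=5
Step 3: on WHITE (7,12): turn R to S, flip to black, move to (8,12). |black|=6
Step 4: on WHITE (8,12): turn R to W, flip to black, move to (8,11). |black|=7
Step 5: on BLACK (8,11): turn L to S, flip to white, move to (9,11). |black|=6
Step 6: on WHITE (9,11): turn R to W, flip to black, move to (9,10). |black|=7
Step 7: on WHITE (9,10): turn R to N, flip to black, move to (8,10). |black|=8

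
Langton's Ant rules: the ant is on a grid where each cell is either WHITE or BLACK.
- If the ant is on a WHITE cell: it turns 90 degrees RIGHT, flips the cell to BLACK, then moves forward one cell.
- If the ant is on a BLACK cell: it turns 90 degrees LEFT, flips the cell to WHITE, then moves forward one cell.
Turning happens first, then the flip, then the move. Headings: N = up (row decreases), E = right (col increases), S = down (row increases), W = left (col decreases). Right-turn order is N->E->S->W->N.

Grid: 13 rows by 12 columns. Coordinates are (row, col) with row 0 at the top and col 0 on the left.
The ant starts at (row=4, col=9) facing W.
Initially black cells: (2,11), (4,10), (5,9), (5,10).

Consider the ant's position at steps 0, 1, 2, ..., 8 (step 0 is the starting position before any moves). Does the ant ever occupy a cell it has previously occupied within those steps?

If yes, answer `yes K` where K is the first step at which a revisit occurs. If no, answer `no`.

Answer: no

Derivation:
Step 1: on WHITE (4,9): turn R to N, flip to black, move to (3,9). |black|=5 — new cell
Step 2: on WHITE (3,9): turn R to E, flip to black, move to (3,10). |black|=6 — new cell
Step 3: on WHITE (3,10): turn R to S, flip to black, move to (4,10). |black|=7 — new cell
Step 4: on BLACK (4,10): turn L to E, flip to white, move to (4,11). |black|=6 — new cell
Step 5: on WHITE (4,11): turn R to S, flip to black, move to (5,11). |black|=7 — new cell
Step 6: on WHITE (5,11): turn R to W, flip to black, move to (5,10). |black|=8 — new cell
Step 7: on BLACK (5,10): turn L to S, flip to white, move to (6,10). |black|=7 — new cell
Step 8: on WHITE (6,10): turn R to W, flip to black, move to (6,9). |black|=8 — new cell
No revisit within 8 steps.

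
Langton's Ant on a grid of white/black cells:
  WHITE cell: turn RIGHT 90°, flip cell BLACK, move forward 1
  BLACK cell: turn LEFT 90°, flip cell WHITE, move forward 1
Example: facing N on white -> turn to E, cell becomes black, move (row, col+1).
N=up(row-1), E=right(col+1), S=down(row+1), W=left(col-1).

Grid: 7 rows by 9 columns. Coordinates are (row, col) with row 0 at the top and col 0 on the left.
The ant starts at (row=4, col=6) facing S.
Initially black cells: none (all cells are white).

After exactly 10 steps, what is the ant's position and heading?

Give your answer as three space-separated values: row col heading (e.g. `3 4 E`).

Step 1: on WHITE (4,6): turn R to W, flip to black, move to (4,5). |black|=1
Step 2: on WHITE (4,5): turn R to N, flip to black, move to (3,5). |black|=2
Step 3: on WHITE (3,5): turn R to E, flip to black, move to (3,6). |black|=3
Step 4: on WHITE (3,6): turn R to S, flip to black, move to (4,6). |black|=4
Step 5: on BLACK (4,6): turn L to E, flip to white, move to (4,7). |black|=3
Step 6: on WHITE (4,7): turn R to S, flip to black, move to (5,7). |black|=4
Step 7: on WHITE (5,7): turn R to W, flip to black, move to (5,6). |black|=5
Step 8: on WHITE (5,6): turn R to N, flip to black, move to (4,6). |black|=6
Step 9: on WHITE (4,6): turn R to E, flip to black, move to (4,7). |black|=7
Step 10: on BLACK (4,7): turn L to N, flip to white, move to (3,7). |black|=6

Answer: 3 7 N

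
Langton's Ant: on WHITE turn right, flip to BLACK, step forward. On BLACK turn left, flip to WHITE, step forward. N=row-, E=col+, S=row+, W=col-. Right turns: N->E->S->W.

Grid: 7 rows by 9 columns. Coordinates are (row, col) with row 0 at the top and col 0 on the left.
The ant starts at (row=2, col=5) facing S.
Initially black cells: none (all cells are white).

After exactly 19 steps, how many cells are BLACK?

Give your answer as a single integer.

Answer: 7

Derivation:
Step 1: on WHITE (2,5): turn R to W, flip to black, move to (2,4). |black|=1
Step 2: on WHITE (2,4): turn R to N, flip to black, move to (1,4). |black|=2
Step 3: on WHITE (1,4): turn R to E, flip to black, move to (1,5). |black|=3
Step 4: on WHITE (1,5): turn R to S, flip to black, move to (2,5). |black|=4
Step 5: on BLACK (2,5): turn L to E, flip to white, move to (2,6). |black|=3
Step 6: on WHITE (2,6): turn R to S, flip to black, move to (3,6). |black|=4
Step 7: on WHITE (3,6): turn R to W, flip to black, move to (3,5). |black|=5
Step 8: on WHITE (3,5): turn R to N, flip to black, move to (2,5). |black|=6
Step 9: on WHITE (2,5): turn R to E, flip to black, move to (2,6). |black|=7
Step 10: on BLACK (2,6): turn L to N, flip to white, move to (1,6). |black|=6
Step 11: on WHITE (1,6): turn R to E, flip to black, move to (1,7). |black|=7
Step 12: on WHITE (1,7): turn R to S, flip to black, move to (2,7). |black|=8
Step 13: on WHITE (2,7): turn R to W, flip to black, move to (2,6). |black|=9
Step 14: on WHITE (2,6): turn R to N, flip to black, move to (1,6). |black|=10
Step 15: on BLACK (1,6): turn L to W, flip to white, move to (1,5). |black|=9
Step 16: on BLACK (1,5): turn L to S, flip to white, move to (2,5). |black|=8
Step 17: on BLACK (2,5): turn L to E, flip to white, move to (2,6). |black|=7
Step 18: on BLACK (2,6): turn L to N, flip to white, move to (1,6). |black|=6
Step 19: on WHITE (1,6): turn R to E, flip to black, move to (1,7). |black|=7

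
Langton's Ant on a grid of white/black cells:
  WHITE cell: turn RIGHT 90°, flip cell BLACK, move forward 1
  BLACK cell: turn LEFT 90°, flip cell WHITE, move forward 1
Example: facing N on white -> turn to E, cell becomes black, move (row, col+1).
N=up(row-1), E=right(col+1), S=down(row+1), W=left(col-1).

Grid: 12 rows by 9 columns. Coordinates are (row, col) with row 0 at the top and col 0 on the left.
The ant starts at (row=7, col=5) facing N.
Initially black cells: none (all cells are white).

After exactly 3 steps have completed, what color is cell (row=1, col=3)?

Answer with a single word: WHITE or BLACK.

Step 1: on WHITE (7,5): turn R to E, flip to black, move to (7,6). |black|=1
Step 2: on WHITE (7,6): turn R to S, flip to black, move to (8,6). |black|=2
Step 3: on WHITE (8,6): turn R to W, flip to black, move to (8,5). |black|=3

Answer: WHITE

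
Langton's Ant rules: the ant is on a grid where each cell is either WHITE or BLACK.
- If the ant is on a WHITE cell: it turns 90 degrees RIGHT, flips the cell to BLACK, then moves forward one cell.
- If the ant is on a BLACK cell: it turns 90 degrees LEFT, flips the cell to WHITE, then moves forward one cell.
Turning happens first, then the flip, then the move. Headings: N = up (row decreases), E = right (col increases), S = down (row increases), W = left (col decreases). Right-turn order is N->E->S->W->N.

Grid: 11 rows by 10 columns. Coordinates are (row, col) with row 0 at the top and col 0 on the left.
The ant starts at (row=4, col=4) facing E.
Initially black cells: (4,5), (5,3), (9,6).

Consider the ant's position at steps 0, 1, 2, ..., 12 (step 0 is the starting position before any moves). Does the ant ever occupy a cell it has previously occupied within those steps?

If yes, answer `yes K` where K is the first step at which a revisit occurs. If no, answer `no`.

Answer: yes 6

Derivation:
Step 1: on WHITE (4,4): turn R to S, flip to black, move to (5,4). |black|=4 — new cell
Step 2: on WHITE (5,4): turn R to W, flip to black, move to (5,3). |black|=5 — new cell
Step 3: on BLACK (5,3): turn L to S, flip to white, move to (6,3). |black|=4 — new cell
Step 4: on WHITE (6,3): turn R to W, flip to black, move to (6,2). |black|=5 — new cell
Step 5: on WHITE (6,2): turn R to N, flip to black, move to (5,2). |black|=6 — new cell
Step 6: on WHITE (5,2): turn R to E, flip to black, move to (5,3). |black|=7 — REVISIT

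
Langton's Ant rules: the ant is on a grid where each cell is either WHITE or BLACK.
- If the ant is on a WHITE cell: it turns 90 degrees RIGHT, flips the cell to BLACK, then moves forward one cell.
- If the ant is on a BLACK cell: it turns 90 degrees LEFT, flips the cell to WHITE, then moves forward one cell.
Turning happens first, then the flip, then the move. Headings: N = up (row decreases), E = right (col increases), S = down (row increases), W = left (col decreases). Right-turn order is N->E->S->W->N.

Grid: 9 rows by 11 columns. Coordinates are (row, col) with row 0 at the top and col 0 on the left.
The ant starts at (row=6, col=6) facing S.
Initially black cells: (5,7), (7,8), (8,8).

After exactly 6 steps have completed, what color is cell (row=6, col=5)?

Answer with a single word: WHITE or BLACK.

Answer: BLACK

Derivation:
Step 1: on WHITE (6,6): turn R to W, flip to black, move to (6,5). |black|=4
Step 2: on WHITE (6,5): turn R to N, flip to black, move to (5,5). |black|=5
Step 3: on WHITE (5,5): turn R to E, flip to black, move to (5,6). |black|=6
Step 4: on WHITE (5,6): turn R to S, flip to black, move to (6,6). |black|=7
Step 5: on BLACK (6,6): turn L to E, flip to white, move to (6,7). |black|=6
Step 6: on WHITE (6,7): turn R to S, flip to black, move to (7,7). |black|=7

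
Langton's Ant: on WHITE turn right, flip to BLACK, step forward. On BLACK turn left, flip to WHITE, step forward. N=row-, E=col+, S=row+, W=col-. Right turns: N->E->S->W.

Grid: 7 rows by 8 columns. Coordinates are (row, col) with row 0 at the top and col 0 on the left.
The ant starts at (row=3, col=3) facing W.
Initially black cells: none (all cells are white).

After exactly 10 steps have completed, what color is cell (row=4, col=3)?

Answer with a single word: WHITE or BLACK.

Answer: WHITE

Derivation:
Step 1: on WHITE (3,3): turn R to N, flip to black, move to (2,3). |black|=1
Step 2: on WHITE (2,3): turn R to E, flip to black, move to (2,4). |black|=2
Step 3: on WHITE (2,4): turn R to S, flip to black, move to (3,4). |black|=3
Step 4: on WHITE (3,4): turn R to W, flip to black, move to (3,3). |black|=4
Step 5: on BLACK (3,3): turn L to S, flip to white, move to (4,3). |black|=3
Step 6: on WHITE (4,3): turn R to W, flip to black, move to (4,2). |black|=4
Step 7: on WHITE (4,2): turn R to N, flip to black, move to (3,2). |black|=5
Step 8: on WHITE (3,2): turn R to E, flip to black, move to (3,3). |black|=6
Step 9: on WHITE (3,3): turn R to S, flip to black, move to (4,3). |black|=7
Step 10: on BLACK (4,3): turn L to E, flip to white, move to (4,4). |black|=6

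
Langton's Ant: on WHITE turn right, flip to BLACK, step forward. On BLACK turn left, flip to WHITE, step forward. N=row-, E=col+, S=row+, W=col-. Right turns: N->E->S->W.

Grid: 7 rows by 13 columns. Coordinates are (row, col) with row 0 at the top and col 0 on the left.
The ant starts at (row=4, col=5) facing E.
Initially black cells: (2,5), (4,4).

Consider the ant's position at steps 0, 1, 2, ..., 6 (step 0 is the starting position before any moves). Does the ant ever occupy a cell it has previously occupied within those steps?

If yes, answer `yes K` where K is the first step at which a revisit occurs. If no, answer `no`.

Step 1: on WHITE (4,5): turn R to S, flip to black, move to (5,5). |black|=3 — new cell
Step 2: on WHITE (5,5): turn R to W, flip to black, move to (5,4). |black|=4 — new cell
Step 3: on WHITE (5,4): turn R to N, flip to black, move to (4,4). |black|=5 — new cell
Step 4: on BLACK (4,4): turn L to W, flip to white, move to (4,3). |black|=4 — new cell
Step 5: on WHITE (4,3): turn R to N, flip to black, move to (3,3). |black|=5 — new cell
Step 6: on WHITE (3,3): turn R to E, flip to black, move to (3,4). |black|=6 — new cell
No revisit within 6 steps.

Answer: no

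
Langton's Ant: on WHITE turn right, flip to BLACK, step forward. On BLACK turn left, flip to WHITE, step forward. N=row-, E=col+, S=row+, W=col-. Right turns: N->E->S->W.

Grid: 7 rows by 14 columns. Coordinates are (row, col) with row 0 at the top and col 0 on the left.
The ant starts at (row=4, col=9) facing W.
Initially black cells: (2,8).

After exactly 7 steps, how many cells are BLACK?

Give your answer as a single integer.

Step 1: on WHITE (4,9): turn R to N, flip to black, move to (3,9). |black|=2
Step 2: on WHITE (3,9): turn R to E, flip to black, move to (3,10). |black|=3
Step 3: on WHITE (3,10): turn R to S, flip to black, move to (4,10). |black|=4
Step 4: on WHITE (4,10): turn R to W, flip to black, move to (4,9). |black|=5
Step 5: on BLACK (4,9): turn L to S, flip to white, move to (5,9). |black|=4
Step 6: on WHITE (5,9): turn R to W, flip to black, move to (5,8). |black|=5
Step 7: on WHITE (5,8): turn R to N, flip to black, move to (4,8). |black|=6

Answer: 6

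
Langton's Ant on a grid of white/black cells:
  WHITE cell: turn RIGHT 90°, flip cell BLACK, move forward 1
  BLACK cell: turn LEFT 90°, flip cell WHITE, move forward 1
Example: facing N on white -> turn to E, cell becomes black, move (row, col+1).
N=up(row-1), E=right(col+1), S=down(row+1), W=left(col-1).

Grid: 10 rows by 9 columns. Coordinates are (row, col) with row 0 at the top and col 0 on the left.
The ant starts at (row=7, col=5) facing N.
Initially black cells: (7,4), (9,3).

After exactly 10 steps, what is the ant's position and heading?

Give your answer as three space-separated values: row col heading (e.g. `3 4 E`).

Answer: 8 4 S

Derivation:
Step 1: on WHITE (7,5): turn R to E, flip to black, move to (7,6). |black|=3
Step 2: on WHITE (7,6): turn R to S, flip to black, move to (8,6). |black|=4
Step 3: on WHITE (8,6): turn R to W, flip to black, move to (8,5). |black|=5
Step 4: on WHITE (8,5): turn R to N, flip to black, move to (7,5). |black|=6
Step 5: on BLACK (7,5): turn L to W, flip to white, move to (7,4). |black|=5
Step 6: on BLACK (7,4): turn L to S, flip to white, move to (8,4). |black|=4
Step 7: on WHITE (8,4): turn R to W, flip to black, move to (8,3). |black|=5
Step 8: on WHITE (8,3): turn R to N, flip to black, move to (7,3). |black|=6
Step 9: on WHITE (7,3): turn R to E, flip to black, move to (7,4). |black|=7
Step 10: on WHITE (7,4): turn R to S, flip to black, move to (8,4). |black|=8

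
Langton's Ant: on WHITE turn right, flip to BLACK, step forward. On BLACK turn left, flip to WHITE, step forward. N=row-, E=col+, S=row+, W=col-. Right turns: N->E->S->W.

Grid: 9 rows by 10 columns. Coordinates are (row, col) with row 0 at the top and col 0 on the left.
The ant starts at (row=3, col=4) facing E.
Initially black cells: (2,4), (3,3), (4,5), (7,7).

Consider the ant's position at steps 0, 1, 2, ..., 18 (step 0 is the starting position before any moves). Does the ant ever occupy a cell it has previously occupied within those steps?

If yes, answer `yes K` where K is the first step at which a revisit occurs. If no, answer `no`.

Answer: yes 7

Derivation:
Step 1: on WHITE (3,4): turn R to S, flip to black, move to (4,4). |black|=5 — new cell
Step 2: on WHITE (4,4): turn R to W, flip to black, move to (4,3). |black|=6 — new cell
Step 3: on WHITE (4,3): turn R to N, flip to black, move to (3,3). |black|=7 — new cell
Step 4: on BLACK (3,3): turn L to W, flip to white, move to (3,2). |black|=6 — new cell
Step 5: on WHITE (3,2): turn R to N, flip to black, move to (2,2). |black|=7 — new cell
Step 6: on WHITE (2,2): turn R to E, flip to black, move to (2,3). |black|=8 — new cell
Step 7: on WHITE (2,3): turn R to S, flip to black, move to (3,3). |black|=9 — REVISIT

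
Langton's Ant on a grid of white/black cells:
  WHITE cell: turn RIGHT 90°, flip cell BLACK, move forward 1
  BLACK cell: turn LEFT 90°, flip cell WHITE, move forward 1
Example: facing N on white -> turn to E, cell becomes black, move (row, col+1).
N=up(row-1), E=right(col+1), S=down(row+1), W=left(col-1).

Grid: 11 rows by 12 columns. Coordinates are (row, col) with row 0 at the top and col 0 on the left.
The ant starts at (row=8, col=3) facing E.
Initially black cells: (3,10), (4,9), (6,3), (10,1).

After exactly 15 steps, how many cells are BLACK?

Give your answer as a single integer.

Answer: 13

Derivation:
Step 1: on WHITE (8,3): turn R to S, flip to black, move to (9,3). |black|=5
Step 2: on WHITE (9,3): turn R to W, flip to black, move to (9,2). |black|=6
Step 3: on WHITE (9,2): turn R to N, flip to black, move to (8,2). |black|=7
Step 4: on WHITE (8,2): turn R to E, flip to black, move to (8,3). |black|=8
Step 5: on BLACK (8,3): turn L to N, flip to white, move to (7,3). |black|=7
Step 6: on WHITE (7,3): turn R to E, flip to black, move to (7,4). |black|=8
Step 7: on WHITE (7,4): turn R to S, flip to black, move to (8,4). |black|=9
Step 8: on WHITE (8,4): turn R to W, flip to black, move to (8,3). |black|=10
Step 9: on WHITE (8,3): turn R to N, flip to black, move to (7,3). |black|=11
Step 10: on BLACK (7,3): turn L to W, flip to white, move to (7,2). |black|=10
Step 11: on WHITE (7,2): turn R to N, flip to black, move to (6,2). |black|=11
Step 12: on WHITE (6,2): turn R to E, flip to black, move to (6,3). |black|=12
Step 13: on BLACK (6,3): turn L to N, flip to white, move to (5,3). |black|=11
Step 14: on WHITE (5,3): turn R to E, flip to black, move to (5,4). |black|=12
Step 15: on WHITE (5,4): turn R to S, flip to black, move to (6,4). |black|=13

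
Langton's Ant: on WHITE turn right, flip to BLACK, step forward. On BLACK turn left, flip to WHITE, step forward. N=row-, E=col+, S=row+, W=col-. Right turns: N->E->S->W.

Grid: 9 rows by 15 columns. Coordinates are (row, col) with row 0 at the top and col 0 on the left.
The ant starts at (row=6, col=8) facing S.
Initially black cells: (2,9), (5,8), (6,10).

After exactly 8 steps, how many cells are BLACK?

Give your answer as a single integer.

Step 1: on WHITE (6,8): turn R to W, flip to black, move to (6,7). |black|=4
Step 2: on WHITE (6,7): turn R to N, flip to black, move to (5,7). |black|=5
Step 3: on WHITE (5,7): turn R to E, flip to black, move to (5,8). |black|=6
Step 4: on BLACK (5,8): turn L to N, flip to white, move to (4,8). |black|=5
Step 5: on WHITE (4,8): turn R to E, flip to black, move to (4,9). |black|=6
Step 6: on WHITE (4,9): turn R to S, flip to black, move to (5,9). |black|=7
Step 7: on WHITE (5,9): turn R to W, flip to black, move to (5,8). |black|=8
Step 8: on WHITE (5,8): turn R to N, flip to black, move to (4,8). |black|=9

Answer: 9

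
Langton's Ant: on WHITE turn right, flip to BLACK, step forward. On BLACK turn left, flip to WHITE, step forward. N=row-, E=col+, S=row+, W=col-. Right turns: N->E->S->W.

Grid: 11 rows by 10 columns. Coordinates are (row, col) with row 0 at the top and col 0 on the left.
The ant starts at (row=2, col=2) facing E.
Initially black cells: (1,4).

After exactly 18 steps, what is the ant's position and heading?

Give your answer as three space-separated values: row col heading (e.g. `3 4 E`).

Answer: 1 1 W

Derivation:
Step 1: on WHITE (2,2): turn R to S, flip to black, move to (3,2). |black|=2
Step 2: on WHITE (3,2): turn R to W, flip to black, move to (3,1). |black|=3
Step 3: on WHITE (3,1): turn R to N, flip to black, move to (2,1). |black|=4
Step 4: on WHITE (2,1): turn R to E, flip to black, move to (2,2). |black|=5
Step 5: on BLACK (2,2): turn L to N, flip to white, move to (1,2). |black|=4
Step 6: on WHITE (1,2): turn R to E, flip to black, move to (1,3). |black|=5
Step 7: on WHITE (1,3): turn R to S, flip to black, move to (2,3). |black|=6
Step 8: on WHITE (2,3): turn R to W, flip to black, move to (2,2). |black|=7
Step 9: on WHITE (2,2): turn R to N, flip to black, move to (1,2). |black|=8
Step 10: on BLACK (1,2): turn L to W, flip to white, move to (1,1). |black|=7
Step 11: on WHITE (1,1): turn R to N, flip to black, move to (0,1). |black|=8
Step 12: on WHITE (0,1): turn R to E, flip to black, move to (0,2). |black|=9
Step 13: on WHITE (0,2): turn R to S, flip to black, move to (1,2). |black|=10
Step 14: on WHITE (1,2): turn R to W, flip to black, move to (1,1). |black|=11
Step 15: on BLACK (1,1): turn L to S, flip to white, move to (2,1). |black|=10
Step 16: on BLACK (2,1): turn L to E, flip to white, move to (2,2). |black|=9
Step 17: on BLACK (2,2): turn L to N, flip to white, move to (1,2). |black|=8
Step 18: on BLACK (1,2): turn L to W, flip to white, move to (1,1). |black|=7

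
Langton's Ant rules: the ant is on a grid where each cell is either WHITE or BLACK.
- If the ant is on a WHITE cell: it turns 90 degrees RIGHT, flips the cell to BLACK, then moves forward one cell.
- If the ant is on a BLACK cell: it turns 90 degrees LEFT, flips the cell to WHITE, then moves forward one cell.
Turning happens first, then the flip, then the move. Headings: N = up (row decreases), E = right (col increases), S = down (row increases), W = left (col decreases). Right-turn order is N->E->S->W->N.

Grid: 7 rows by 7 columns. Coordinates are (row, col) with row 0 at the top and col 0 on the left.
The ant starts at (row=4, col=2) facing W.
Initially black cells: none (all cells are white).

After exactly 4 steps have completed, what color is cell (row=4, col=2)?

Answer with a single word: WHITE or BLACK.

Step 1: on WHITE (4,2): turn R to N, flip to black, move to (3,2). |black|=1
Step 2: on WHITE (3,2): turn R to E, flip to black, move to (3,3). |black|=2
Step 3: on WHITE (3,3): turn R to S, flip to black, move to (4,3). |black|=3
Step 4: on WHITE (4,3): turn R to W, flip to black, move to (4,2). |black|=4

Answer: BLACK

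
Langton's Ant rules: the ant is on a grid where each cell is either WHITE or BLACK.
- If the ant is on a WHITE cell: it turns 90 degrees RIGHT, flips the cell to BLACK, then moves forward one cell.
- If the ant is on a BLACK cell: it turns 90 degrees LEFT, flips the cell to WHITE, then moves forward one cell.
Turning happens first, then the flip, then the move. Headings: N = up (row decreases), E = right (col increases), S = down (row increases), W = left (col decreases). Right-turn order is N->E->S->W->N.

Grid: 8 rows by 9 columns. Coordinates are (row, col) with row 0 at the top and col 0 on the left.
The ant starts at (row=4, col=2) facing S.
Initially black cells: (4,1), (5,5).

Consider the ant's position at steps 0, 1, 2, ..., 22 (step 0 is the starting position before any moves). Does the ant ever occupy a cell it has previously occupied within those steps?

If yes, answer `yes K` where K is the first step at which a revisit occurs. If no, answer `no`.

Answer: yes 5

Derivation:
Step 1: on WHITE (4,2): turn R to W, flip to black, move to (4,1). |black|=3 — new cell
Step 2: on BLACK (4,1): turn L to S, flip to white, move to (5,1). |black|=2 — new cell
Step 3: on WHITE (5,1): turn R to W, flip to black, move to (5,0). |black|=3 — new cell
Step 4: on WHITE (5,0): turn R to N, flip to black, move to (4,0). |black|=4 — new cell
Step 5: on WHITE (4,0): turn R to E, flip to black, move to (4,1). |black|=5 — REVISIT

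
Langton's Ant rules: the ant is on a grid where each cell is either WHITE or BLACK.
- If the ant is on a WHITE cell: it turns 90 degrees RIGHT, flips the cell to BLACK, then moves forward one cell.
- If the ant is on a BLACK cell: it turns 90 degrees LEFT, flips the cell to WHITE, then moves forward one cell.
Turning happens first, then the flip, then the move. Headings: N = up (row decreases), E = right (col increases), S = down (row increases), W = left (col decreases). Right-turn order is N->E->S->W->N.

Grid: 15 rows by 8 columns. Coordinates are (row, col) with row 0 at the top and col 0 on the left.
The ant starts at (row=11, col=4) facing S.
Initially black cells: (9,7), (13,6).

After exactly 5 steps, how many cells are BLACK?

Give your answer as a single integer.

Step 1: on WHITE (11,4): turn R to W, flip to black, move to (11,3). |black|=3
Step 2: on WHITE (11,3): turn R to N, flip to black, move to (10,3). |black|=4
Step 3: on WHITE (10,3): turn R to E, flip to black, move to (10,4). |black|=5
Step 4: on WHITE (10,4): turn R to S, flip to black, move to (11,4). |black|=6
Step 5: on BLACK (11,4): turn L to E, flip to white, move to (11,5). |black|=5

Answer: 5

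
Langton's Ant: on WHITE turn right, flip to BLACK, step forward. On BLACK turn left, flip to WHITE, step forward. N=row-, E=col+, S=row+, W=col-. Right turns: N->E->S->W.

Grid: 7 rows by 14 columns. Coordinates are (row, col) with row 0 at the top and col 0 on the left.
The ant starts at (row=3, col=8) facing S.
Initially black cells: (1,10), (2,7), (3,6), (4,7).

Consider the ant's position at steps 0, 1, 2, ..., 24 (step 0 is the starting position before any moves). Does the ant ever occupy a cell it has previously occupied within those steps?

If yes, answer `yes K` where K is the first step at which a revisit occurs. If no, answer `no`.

Step 1: on WHITE (3,8): turn R to W, flip to black, move to (3,7). |black|=5 — new cell
Step 2: on WHITE (3,7): turn R to N, flip to black, move to (2,7). |black|=6 — new cell
Step 3: on BLACK (2,7): turn L to W, flip to white, move to (2,6). |black|=5 — new cell
Step 4: on WHITE (2,6): turn R to N, flip to black, move to (1,6). |black|=6 — new cell
Step 5: on WHITE (1,6): turn R to E, flip to black, move to (1,7). |black|=7 — new cell
Step 6: on WHITE (1,7): turn R to S, flip to black, move to (2,7). |black|=8 — REVISIT

Answer: yes 6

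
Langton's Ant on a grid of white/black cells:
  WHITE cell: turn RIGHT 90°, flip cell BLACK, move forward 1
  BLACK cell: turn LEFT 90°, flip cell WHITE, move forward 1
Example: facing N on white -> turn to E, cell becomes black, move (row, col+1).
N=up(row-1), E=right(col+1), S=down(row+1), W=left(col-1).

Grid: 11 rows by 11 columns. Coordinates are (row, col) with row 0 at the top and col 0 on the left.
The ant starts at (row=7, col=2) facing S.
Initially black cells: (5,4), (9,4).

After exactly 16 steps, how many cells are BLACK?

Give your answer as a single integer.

Step 1: on WHITE (7,2): turn R to W, flip to black, move to (7,1). |black|=3
Step 2: on WHITE (7,1): turn R to N, flip to black, move to (6,1). |black|=4
Step 3: on WHITE (6,1): turn R to E, flip to black, move to (6,2). |black|=5
Step 4: on WHITE (6,2): turn R to S, flip to black, move to (7,2). |black|=6
Step 5: on BLACK (7,2): turn L to E, flip to white, move to (7,3). |black|=5
Step 6: on WHITE (7,3): turn R to S, flip to black, move to (8,3). |black|=6
Step 7: on WHITE (8,3): turn R to W, flip to black, move to (8,2). |black|=7
Step 8: on WHITE (8,2): turn R to N, flip to black, move to (7,2). |black|=8
Step 9: on WHITE (7,2): turn R to E, flip to black, move to (7,3). |black|=9
Step 10: on BLACK (7,3): turn L to N, flip to white, move to (6,3). |black|=8
Step 11: on WHITE (6,3): turn R to E, flip to black, move to (6,4). |black|=9
Step 12: on WHITE (6,4): turn R to S, flip to black, move to (7,4). |black|=10
Step 13: on WHITE (7,4): turn R to W, flip to black, move to (7,3). |black|=11
Step 14: on WHITE (7,3): turn R to N, flip to black, move to (6,3). |black|=12
Step 15: on BLACK (6,3): turn L to W, flip to white, move to (6,2). |black|=11
Step 16: on BLACK (6,2): turn L to S, flip to white, move to (7,2). |black|=10

Answer: 10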